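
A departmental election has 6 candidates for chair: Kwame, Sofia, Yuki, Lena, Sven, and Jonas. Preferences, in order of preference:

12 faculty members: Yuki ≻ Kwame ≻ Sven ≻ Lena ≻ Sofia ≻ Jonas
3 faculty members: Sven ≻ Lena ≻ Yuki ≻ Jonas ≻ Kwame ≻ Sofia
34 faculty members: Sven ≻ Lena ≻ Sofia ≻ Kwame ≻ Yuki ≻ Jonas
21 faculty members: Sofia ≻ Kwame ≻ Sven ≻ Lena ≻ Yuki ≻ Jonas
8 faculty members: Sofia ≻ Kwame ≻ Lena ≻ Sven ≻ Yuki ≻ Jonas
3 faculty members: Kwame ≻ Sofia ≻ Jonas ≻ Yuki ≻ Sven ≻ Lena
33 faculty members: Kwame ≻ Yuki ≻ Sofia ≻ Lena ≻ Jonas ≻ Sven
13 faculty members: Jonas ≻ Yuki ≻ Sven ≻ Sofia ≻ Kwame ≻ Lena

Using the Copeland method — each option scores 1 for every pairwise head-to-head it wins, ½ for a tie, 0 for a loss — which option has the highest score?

Kwame: beats Yuki, Lena, Sven, and Jonas; loses to Sofia → score 4.
Sofia: beats Kwame, Yuki, Lena, Sven, and Jonas → score 5.
Yuki: beats Jonas; loses to Kwame, Sofia, Lena, and Sven → score 1.
Lena: beats Yuki and Jonas; loses to Kwame, Sofia, and Sven → score 2.
Sven: beats Yuki, Lena, and Jonas; loses to Kwame and Sofia → score 3.
Jonas: loses to Kwame, Sofia, Yuki, Lena, and Sven → score 0.
Sofia has the best pairwise record.

Sofia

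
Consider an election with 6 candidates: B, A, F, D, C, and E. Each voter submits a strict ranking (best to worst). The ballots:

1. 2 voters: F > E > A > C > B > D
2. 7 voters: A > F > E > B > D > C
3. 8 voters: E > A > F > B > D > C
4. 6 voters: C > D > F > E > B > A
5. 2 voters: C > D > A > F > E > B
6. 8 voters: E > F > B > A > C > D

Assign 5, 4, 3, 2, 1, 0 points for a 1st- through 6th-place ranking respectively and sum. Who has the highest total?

B: 2·1 + 7·2 + 8·2 + 6·1 + 2·0 + 8·3 = 62
A: 2·3 + 7·5 + 8·4 + 6·0 + 2·3 + 8·2 = 95
F: 2·5 + 7·4 + 8·3 + 6·3 + 2·2 + 8·4 = 116
D: 2·0 + 7·1 + 8·1 + 6·4 + 2·4 + 8·0 = 47
C: 2·2 + 7·0 + 8·0 + 6·5 + 2·5 + 8·1 = 52
E: 2·4 + 7·3 + 8·5 + 6·2 + 2·1 + 8·5 = 123
E has the highest Borda score (123).

E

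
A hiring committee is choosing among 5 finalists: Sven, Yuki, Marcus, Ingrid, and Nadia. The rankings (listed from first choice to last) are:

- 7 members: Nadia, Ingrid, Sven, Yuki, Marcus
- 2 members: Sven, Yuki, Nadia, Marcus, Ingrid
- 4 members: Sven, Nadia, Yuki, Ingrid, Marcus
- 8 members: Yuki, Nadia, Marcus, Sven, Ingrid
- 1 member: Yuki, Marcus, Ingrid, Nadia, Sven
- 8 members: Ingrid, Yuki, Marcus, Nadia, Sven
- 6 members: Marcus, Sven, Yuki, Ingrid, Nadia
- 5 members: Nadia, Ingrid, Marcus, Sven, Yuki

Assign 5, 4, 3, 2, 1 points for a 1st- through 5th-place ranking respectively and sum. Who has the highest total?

Sven: 7·3 + 2·5 + 4·5 + 8·2 + 1·1 + 8·1 + 6·4 + 5·2 = 110
Yuki: 7·2 + 2·4 + 4·3 + 8·5 + 1·5 + 8·4 + 6·3 + 5·1 = 134
Marcus: 7·1 + 2·2 + 4·1 + 8·3 + 1·4 + 8·3 + 6·5 + 5·3 = 112
Ingrid: 7·4 + 2·1 + 4·2 + 8·1 + 1·3 + 8·5 + 6·2 + 5·4 = 121
Nadia: 7·5 + 2·3 + 4·4 + 8·4 + 1·2 + 8·2 + 6·1 + 5·5 = 138
Nadia has the highest Borda score (138).

Nadia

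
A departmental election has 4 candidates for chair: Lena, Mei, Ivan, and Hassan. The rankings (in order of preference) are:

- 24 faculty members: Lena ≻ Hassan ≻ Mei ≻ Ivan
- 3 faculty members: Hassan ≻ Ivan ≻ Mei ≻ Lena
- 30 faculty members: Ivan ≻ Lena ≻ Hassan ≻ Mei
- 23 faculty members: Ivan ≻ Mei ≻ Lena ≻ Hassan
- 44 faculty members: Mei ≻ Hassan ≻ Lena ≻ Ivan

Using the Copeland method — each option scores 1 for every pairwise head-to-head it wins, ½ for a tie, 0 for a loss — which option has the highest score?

Lena: beats Ivan and Hassan; loses to Mei → score 2.
Mei: beats Lena, Ivan, and Hassan → score 3.
Ivan: loses to Lena, Mei, and Hassan → score 0.
Hassan: beats Ivan; loses to Lena and Mei → score 1.
Mei has the best pairwise record.

Mei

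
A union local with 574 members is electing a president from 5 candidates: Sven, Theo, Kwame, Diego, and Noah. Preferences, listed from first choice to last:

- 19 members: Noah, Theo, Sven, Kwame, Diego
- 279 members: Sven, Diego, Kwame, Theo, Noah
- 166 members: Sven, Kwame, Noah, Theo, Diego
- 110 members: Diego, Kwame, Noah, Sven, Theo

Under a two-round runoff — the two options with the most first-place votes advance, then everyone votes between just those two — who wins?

Sven

Round 1 first-place votes: Sven 445, Theo 0, Kwame 0, Diego 110, Noah 19.
Sven and Diego advance.
Runoff: Sven is preferred to Diego by 464 voters; Diego by 110.
Sven wins the runoff.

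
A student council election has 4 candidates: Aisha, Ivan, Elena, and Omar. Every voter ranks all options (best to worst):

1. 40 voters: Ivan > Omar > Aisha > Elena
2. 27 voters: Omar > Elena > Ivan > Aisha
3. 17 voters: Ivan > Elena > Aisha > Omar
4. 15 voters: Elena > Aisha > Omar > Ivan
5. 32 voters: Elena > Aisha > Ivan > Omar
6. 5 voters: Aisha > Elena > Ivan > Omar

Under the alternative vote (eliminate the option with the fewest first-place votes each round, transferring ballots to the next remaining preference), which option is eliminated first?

Aisha

Round 1: Aisha 5, Ivan 57, Elena 47, Omar 27. Eliminate Aisha.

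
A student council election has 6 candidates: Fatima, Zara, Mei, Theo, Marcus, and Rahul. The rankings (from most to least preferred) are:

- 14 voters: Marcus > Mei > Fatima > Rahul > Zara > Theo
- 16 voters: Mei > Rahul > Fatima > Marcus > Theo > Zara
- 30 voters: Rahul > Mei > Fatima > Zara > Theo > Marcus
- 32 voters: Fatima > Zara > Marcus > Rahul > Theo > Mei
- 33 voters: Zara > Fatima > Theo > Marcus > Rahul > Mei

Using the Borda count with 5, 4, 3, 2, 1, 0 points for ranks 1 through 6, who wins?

Fatima: 14·3 + 16·3 + 30·3 + 32·5 + 33·4 = 472
Zara: 14·1 + 16·0 + 30·2 + 32·4 + 33·5 = 367
Mei: 14·4 + 16·5 + 30·4 + 32·0 + 33·0 = 256
Theo: 14·0 + 16·1 + 30·1 + 32·1 + 33·3 = 177
Marcus: 14·5 + 16·2 + 30·0 + 32·3 + 33·2 = 264
Rahul: 14·2 + 16·4 + 30·5 + 32·2 + 33·1 = 339
Fatima has the highest Borda score (472).

Fatima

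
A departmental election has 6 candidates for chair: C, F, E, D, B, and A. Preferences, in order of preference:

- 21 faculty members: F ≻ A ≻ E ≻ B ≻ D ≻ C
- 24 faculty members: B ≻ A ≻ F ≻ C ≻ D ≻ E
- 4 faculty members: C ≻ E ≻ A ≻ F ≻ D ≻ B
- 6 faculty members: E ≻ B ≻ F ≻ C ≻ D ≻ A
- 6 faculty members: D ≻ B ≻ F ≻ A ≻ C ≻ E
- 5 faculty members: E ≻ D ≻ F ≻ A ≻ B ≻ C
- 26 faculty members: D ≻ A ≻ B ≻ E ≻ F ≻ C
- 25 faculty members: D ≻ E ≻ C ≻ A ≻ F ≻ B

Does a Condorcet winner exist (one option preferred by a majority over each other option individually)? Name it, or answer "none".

D vs C: 83–34 for D.
D vs F: 62–55 for D.
D vs E: 81–36 for D.
D vs B: 66–51 for D.
D vs A: 68–49 for D.
D beats every other option head-to-head.

D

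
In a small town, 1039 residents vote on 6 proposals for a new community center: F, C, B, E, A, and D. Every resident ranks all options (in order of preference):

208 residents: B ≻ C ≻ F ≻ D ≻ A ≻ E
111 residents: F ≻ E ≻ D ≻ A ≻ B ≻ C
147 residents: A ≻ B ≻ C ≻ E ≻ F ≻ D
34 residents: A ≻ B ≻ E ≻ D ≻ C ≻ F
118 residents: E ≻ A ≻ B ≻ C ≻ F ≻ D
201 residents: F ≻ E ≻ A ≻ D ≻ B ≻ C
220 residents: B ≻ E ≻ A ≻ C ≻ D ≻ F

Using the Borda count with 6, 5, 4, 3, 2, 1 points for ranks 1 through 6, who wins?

B

F: 208·4 + 111·6 + 147·2 + 34·1 + 118·2 + 201·6 + 220·1 = 3488
C: 208·5 + 111·1 + 147·4 + 34·2 + 118·3 + 201·1 + 220·3 = 3022
B: 208·6 + 111·2 + 147·5 + 34·5 + 118·4 + 201·2 + 220·6 = 4569
E: 208·1 + 111·5 + 147·3 + 34·4 + 118·6 + 201·5 + 220·5 = 4153
A: 208·2 + 111·3 + 147·6 + 34·6 + 118·5 + 201·4 + 220·4 = 4109
D: 208·3 + 111·4 + 147·1 + 34·3 + 118·1 + 201·3 + 220·2 = 2478
B has the highest Borda score (4569).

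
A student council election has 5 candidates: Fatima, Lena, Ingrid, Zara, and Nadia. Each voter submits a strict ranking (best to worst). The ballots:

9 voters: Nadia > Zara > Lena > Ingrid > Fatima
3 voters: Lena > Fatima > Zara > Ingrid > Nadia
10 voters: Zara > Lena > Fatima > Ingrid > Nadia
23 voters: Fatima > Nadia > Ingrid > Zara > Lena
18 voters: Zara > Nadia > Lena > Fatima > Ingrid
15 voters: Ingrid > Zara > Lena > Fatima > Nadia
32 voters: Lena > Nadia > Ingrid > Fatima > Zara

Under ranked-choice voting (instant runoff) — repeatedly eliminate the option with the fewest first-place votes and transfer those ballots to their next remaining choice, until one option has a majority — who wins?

Zara

Round 1: Fatima 23, Lena 35, Ingrid 15, Zara 28, Nadia 9. Eliminate Nadia.
Round 2: Fatima 23, Lena 35, Ingrid 15, Zara 37. Eliminate Ingrid.
Round 3: Fatima 23, Lena 35, Zara 52. Eliminate Fatima.
Round 4: Lena 35, Zara 75. Zara has a majority.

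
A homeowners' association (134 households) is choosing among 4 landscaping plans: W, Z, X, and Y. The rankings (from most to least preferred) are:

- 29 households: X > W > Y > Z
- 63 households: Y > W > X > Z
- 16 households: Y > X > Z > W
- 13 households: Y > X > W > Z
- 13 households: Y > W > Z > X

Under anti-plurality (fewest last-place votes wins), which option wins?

Y

Last-place votes: W 16, Z 105, X 13, Y 0.
Y is ranked last by the fewest voters, so Y wins.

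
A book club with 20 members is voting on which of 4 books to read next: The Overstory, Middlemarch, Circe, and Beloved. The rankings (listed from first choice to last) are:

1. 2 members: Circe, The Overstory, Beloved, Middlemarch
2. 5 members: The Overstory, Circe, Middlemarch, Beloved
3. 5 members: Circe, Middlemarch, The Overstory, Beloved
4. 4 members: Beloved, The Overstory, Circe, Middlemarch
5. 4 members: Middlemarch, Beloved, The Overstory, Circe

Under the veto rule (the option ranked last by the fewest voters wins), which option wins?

The Overstory

Last-place votes: The Overstory 0, Middlemarch 6, Circe 4, Beloved 10.
The Overstory is ranked last by the fewest voters, so The Overstory wins.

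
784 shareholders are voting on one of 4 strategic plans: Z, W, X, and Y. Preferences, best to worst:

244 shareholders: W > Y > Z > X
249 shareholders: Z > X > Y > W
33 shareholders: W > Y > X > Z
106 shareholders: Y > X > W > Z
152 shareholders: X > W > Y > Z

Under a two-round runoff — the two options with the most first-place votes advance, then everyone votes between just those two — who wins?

W

Round 1 first-place votes: Z 249, W 277, X 152, Y 106.
W and Z advance.
Runoff: W is preferred to Z by 535 voters; Z by 249.
W wins the runoff.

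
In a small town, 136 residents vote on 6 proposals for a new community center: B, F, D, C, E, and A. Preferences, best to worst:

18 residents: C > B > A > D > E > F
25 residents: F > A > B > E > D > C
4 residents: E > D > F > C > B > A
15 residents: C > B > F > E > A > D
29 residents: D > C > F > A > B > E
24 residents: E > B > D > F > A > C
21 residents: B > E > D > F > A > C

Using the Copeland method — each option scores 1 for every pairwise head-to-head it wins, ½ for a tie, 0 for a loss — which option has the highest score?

B: beats F, D, C, E, and A → score 5.
F: beats C, E, and A; loses to B and D → score 3.
D: beats F, C, and A; loses to B and E → score 3.
C: loses to B, F, D, E, and A → score 0.
E: beats D and C; loses to B, F, and A → score 2.
A: beats C and E; loses to B, F, and D → score 2.
B has the best pairwise record.

B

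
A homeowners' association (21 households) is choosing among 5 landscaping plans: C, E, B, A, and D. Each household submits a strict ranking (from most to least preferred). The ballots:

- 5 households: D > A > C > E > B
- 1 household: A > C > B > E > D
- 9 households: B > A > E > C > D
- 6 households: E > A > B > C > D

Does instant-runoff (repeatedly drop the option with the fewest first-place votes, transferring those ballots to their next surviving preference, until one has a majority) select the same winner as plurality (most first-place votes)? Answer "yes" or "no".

Instant-runoff — R1 C 0, E 6, B 9, A 1, D 5 (C out); R2 E 6, B 9, A 1, D 5 (A out); R3 E 6, B 10, D 5 (D out); R4 E 11, B 10 (E winner). Winner: E.
Plurality — first-place votes: C 0, E 6, B 9, A 1, D 5. Winner: B.
The two methods disagree.

no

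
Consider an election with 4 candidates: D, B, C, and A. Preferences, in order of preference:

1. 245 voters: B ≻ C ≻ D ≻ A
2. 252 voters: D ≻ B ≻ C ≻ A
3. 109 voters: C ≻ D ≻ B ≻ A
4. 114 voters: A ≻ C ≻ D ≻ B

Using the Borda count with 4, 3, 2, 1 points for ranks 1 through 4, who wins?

B

D: 245·2 + 252·4 + 109·3 + 114·2 = 2053
B: 245·4 + 252·3 + 109·2 + 114·1 = 2068
C: 245·3 + 252·2 + 109·4 + 114·3 = 2017
A: 245·1 + 252·1 + 109·1 + 114·4 = 1062
B has the highest Borda score (2068).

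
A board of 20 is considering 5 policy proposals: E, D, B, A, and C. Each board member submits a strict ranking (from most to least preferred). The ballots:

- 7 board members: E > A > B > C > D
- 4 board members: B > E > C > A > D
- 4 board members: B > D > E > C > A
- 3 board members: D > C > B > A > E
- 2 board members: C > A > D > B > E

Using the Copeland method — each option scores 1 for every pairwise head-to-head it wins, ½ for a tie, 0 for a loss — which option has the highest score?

E: beats D, A, and C; loses to B → score 3.
D: loses to E, B, A, and C → score 0.
B: beats E, D, A, and C → score 4.
A: beats D; loses to E, B, and C → score 1.
C: beats D and A; loses to E and B → score 2.
B has the best pairwise record.

B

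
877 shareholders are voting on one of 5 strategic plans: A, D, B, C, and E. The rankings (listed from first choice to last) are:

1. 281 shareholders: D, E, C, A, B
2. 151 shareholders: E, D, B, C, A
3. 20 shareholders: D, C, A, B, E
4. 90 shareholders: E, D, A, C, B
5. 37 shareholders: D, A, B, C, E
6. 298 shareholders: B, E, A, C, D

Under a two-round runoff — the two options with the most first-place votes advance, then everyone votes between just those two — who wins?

Round 1 first-place votes: A 0, D 338, B 298, C 0, E 241.
D and B advance.
Runoff: D is preferred to B by 579 voters; B by 298.
D wins the runoff.

D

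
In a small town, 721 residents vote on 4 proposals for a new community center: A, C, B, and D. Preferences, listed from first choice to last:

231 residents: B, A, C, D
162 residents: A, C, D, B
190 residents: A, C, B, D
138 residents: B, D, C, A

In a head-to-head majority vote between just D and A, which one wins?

Voters preferring D to A: 138; preferring A to D: 583.
A wins the head-to-head.

A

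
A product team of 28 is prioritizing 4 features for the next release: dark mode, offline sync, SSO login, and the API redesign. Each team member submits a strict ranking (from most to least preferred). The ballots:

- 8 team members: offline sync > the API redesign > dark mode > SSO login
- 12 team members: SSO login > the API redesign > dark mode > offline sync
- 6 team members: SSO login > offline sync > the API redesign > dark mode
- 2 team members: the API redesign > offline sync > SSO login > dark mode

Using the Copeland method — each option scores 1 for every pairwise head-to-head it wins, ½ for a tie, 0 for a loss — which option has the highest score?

SSO login

dark mode: loses to offline sync, SSO login, and the API redesign → score 0.
offline sync: beats dark mode; ties the API redesign; loses to SSO login → score 1.5.
SSO login: beats dark mode, offline sync, and the API redesign → score 3.
the API redesign: beats dark mode; ties offline sync; loses to SSO login → score 1.5.
SSO login has the best pairwise record.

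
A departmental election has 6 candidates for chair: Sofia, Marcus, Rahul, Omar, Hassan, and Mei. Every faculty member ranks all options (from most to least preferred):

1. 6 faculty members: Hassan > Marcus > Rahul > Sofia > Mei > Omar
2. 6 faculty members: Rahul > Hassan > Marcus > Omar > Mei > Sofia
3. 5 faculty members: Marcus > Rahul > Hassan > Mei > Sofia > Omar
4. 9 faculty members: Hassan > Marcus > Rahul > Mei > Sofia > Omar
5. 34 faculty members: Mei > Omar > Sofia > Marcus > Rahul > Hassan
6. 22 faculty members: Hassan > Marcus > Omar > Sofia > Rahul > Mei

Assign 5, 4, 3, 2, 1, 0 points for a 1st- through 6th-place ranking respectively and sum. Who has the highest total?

Marcus

Sofia: 6·2 + 6·0 + 5·1 + 9·1 + 34·3 + 22·2 = 172
Marcus: 6·4 + 6·3 + 5·5 + 9·4 + 34·2 + 22·4 = 259
Rahul: 6·3 + 6·5 + 5·4 + 9·3 + 34·1 + 22·1 = 151
Omar: 6·0 + 6·2 + 5·0 + 9·0 + 34·4 + 22·3 = 214
Hassan: 6·5 + 6·4 + 5·3 + 9·5 + 34·0 + 22·5 = 224
Mei: 6·1 + 6·1 + 5·2 + 9·2 + 34·5 + 22·0 = 210
Marcus has the highest Borda score (259).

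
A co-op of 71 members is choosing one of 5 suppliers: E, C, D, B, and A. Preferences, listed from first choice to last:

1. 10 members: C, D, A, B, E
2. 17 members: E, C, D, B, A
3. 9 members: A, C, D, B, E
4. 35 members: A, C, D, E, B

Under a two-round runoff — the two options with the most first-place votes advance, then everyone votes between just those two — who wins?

A

Round 1 first-place votes: E 17, C 10, D 0, B 0, A 44.
A and E advance.
Runoff: A is preferred to E by 54 voters; E by 17.
A wins the runoff.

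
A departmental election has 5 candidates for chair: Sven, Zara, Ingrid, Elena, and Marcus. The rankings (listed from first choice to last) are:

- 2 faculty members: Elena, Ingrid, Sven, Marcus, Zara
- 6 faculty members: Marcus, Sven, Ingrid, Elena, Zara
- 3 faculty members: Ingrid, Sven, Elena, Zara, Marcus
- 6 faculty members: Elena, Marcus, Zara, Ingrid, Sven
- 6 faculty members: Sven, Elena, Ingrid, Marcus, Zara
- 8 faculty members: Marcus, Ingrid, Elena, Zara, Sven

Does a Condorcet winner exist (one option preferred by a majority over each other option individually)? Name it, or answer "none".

none

Checking pairwise contests:
Ingrid beats Sven 19–12.
Sven beats Zara 17–14.
Marcus beats Ingrid 20–11.
Ingrid beats Elena 17–14.
Elena beats Marcus 17–14.
Every option loses at least one head-to-head, so there is no Condorcet winner.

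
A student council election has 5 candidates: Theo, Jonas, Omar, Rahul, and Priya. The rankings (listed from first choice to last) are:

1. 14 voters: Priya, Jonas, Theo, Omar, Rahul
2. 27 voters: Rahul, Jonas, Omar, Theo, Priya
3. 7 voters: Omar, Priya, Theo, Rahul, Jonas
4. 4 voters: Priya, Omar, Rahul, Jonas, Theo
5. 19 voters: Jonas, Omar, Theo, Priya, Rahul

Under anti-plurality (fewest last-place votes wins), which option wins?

Last-place votes: Theo 4, Jonas 7, Omar 0, Rahul 33, Priya 27.
Omar is ranked last by the fewest voters, so Omar wins.

Omar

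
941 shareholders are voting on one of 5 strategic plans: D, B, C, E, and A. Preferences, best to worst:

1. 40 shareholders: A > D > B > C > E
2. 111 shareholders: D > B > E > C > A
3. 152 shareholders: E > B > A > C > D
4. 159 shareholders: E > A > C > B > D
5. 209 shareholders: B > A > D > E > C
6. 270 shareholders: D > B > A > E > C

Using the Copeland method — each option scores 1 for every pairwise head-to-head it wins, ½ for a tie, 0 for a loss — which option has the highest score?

D: beats C and E; loses to B and A → score 2.
B: beats D, C, E, and A → score 4.
C: loses to D, B, E, and A → score 0.
E: beats C; loses to D, B, and A → score 1.
A: beats D, C, and E; loses to B → score 3.
B has the best pairwise record.

B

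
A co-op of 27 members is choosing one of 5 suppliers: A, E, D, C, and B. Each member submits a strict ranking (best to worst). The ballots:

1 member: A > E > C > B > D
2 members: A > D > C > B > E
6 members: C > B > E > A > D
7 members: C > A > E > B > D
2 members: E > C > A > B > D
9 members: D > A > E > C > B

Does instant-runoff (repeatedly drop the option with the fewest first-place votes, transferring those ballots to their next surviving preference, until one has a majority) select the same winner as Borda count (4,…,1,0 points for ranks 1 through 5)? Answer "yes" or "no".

yes

Instant-runoff — R1 A 3, E 2, D 9, C 13, B 0 (B out); R2 A 3, E 2, D 9, C 13 (E out); R3 A 3, D 9, C 15 (C winner). Winner: C.
Borda — scores: A 70, E 55, D 42, C 73, B 30. Winner: C.
The two methods agree.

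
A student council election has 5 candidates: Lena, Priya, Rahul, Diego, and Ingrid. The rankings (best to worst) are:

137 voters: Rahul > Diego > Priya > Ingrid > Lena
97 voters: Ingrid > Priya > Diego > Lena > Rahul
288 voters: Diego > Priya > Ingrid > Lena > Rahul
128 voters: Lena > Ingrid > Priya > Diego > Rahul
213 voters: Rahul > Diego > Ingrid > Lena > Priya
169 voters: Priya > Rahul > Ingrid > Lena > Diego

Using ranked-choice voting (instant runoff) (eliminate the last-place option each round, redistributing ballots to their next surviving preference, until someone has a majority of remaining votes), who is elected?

Priya

Round 1: Lena 128, Priya 169, Rahul 350, Diego 288, Ingrid 97. Eliminate Ingrid.
Round 2: Lena 128, Priya 266, Rahul 350, Diego 288. Eliminate Lena.
Round 3: Priya 394, Rahul 350, Diego 288. Eliminate Diego.
Round 4: Priya 682, Rahul 350. Priya has a majority.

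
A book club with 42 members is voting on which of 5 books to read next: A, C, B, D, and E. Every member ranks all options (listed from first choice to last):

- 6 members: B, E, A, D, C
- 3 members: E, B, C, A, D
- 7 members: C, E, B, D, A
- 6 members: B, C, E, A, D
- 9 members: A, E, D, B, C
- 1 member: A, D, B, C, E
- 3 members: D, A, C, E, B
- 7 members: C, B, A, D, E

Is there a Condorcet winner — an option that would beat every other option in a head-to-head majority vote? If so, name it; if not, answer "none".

none

Checking pairwise contests:
C beats A 23–19.
B beats C 25–17.
E beats B 22–20.
A beats D 32–10.
C beats E 24–18.
Every option loses at least one head-to-head, so there is no Condorcet winner.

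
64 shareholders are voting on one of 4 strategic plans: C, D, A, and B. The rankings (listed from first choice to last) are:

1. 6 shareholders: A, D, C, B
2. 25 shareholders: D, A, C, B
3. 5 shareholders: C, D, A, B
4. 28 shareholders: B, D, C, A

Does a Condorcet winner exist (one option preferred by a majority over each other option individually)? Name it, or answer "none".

D

D vs C: 59–5 for D.
D vs A: 58–6 for D.
D vs B: 36–28 for D.
D beats every other option head-to-head.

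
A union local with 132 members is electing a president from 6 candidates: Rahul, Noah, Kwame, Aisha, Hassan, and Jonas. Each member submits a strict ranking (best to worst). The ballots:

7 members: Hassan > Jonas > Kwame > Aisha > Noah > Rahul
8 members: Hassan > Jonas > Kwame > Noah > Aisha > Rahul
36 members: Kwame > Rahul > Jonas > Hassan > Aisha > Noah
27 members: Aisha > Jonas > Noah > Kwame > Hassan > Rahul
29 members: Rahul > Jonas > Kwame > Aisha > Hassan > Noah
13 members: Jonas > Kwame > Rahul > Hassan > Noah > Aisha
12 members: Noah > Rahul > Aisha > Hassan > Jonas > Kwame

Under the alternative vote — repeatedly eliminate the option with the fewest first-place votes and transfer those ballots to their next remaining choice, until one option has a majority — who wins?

Round 1: Rahul 29, Noah 12, Kwame 36, Aisha 27, Hassan 15, Jonas 13. Eliminate Noah.
Round 2: Rahul 41, Kwame 36, Aisha 27, Hassan 15, Jonas 13. Eliminate Jonas.
Round 3: Rahul 41, Kwame 49, Aisha 27, Hassan 15. Eliminate Hassan.
Round 4: Rahul 41, Kwame 64, Aisha 27. Eliminate Aisha.
Round 5: Rahul 41, Kwame 91. Kwame has a majority.

Kwame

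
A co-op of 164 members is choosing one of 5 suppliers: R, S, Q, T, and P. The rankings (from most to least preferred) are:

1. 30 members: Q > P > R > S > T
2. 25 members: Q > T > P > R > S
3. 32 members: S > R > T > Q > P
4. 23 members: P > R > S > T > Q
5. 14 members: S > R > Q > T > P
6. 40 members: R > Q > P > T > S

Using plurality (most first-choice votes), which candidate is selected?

First-place votes: R 40, S 46, Q 55, T 0, P 23.
Q has the most first-place votes.

Q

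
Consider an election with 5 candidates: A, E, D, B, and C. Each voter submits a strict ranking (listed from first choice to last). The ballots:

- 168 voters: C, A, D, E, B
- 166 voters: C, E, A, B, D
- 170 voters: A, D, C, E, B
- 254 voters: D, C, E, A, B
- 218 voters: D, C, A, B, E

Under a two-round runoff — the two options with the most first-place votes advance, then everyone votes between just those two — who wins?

Round 1 first-place votes: A 170, E 0, D 472, B 0, C 334.
D and C advance.
Runoff: D is preferred to C by 642 voters; C by 334.
D wins the runoff.

D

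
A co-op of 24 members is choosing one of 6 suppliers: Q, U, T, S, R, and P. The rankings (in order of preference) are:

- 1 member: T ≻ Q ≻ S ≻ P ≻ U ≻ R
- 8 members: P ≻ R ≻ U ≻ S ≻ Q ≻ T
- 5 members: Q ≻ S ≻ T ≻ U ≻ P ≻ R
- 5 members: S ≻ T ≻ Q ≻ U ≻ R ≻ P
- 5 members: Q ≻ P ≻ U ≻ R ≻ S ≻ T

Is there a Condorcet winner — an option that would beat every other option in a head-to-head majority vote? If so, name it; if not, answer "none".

Checking pairwise contests:
S beats Q 13–11.
Q beats U 16–8.
Q beats T 18–6.
U beats S 13–11.
Q beats R 16–8.
Q beats P 16–8.
Every option loses at least one head-to-head, so there is no Condorcet winner.

none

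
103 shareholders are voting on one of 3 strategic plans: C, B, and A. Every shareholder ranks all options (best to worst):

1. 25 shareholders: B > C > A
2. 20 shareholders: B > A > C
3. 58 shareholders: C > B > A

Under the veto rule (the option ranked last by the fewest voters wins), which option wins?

B

Last-place votes: C 20, B 0, A 83.
B is ranked last by the fewest voters, so B wins.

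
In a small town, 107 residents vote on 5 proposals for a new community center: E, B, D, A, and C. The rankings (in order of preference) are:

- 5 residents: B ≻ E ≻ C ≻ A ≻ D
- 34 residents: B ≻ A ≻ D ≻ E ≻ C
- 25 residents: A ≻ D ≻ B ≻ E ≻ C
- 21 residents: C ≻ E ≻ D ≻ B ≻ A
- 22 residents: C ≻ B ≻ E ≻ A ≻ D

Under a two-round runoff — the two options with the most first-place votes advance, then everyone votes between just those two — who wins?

B

Round 1 first-place votes: E 0, B 39, D 0, A 25, C 43.
C and B advance.
Runoff: C is preferred to B by 43 voters; B by 64.
B wins the runoff.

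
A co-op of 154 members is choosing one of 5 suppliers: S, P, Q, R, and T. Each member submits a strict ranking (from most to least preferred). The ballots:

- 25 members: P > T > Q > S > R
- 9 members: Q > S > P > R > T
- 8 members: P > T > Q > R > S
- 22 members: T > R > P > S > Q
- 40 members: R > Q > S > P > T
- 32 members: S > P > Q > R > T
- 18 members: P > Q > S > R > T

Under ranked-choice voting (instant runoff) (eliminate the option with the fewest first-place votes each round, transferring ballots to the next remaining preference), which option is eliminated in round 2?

Round 1: S 32, P 51, Q 9, R 40, T 22. Eliminate Q.
Round 2: S 41, P 51, R 40, T 22. Eliminate T.

T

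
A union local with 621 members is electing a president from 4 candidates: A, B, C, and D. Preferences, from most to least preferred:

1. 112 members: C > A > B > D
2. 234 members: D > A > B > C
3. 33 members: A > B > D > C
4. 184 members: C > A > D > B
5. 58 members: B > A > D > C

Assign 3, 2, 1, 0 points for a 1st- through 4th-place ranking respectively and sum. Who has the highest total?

A: 112·2 + 234·2 + 33·3 + 184·2 + 58·2 = 1275
B: 112·1 + 234·1 + 33·2 + 184·0 + 58·3 = 586
C: 112·3 + 234·0 + 33·0 + 184·3 + 58·0 = 888
D: 112·0 + 234·3 + 33·1 + 184·1 + 58·1 = 977
A has the highest Borda score (1275).

A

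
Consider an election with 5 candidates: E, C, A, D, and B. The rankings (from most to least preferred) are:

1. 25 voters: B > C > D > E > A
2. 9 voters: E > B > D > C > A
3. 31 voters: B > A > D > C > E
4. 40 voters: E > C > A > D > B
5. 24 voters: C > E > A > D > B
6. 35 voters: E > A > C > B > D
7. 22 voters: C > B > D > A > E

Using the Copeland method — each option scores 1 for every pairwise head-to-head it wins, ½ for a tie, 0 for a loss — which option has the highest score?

E: beats A, D, and B; loses to C → score 3.
C: beats E, A, D, and B → score 4.
A: beats D and B; loses to E and C → score 2.
D: loses to E, C, A, and B → score 0.
B: beats D; loses to E, C, and A → score 1.
C has the best pairwise record.

C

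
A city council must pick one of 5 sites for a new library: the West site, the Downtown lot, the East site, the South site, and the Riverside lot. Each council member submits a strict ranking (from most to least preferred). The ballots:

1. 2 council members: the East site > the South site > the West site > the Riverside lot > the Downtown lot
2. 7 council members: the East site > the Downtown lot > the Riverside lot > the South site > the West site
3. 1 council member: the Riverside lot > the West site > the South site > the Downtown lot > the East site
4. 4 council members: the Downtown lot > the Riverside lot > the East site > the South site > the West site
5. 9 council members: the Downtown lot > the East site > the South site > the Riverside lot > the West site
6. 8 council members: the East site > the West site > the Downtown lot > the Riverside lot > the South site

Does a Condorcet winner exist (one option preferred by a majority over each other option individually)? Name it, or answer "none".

the East site vs the West site: 30–1 for the East site.
the East site vs the Downtown lot: 17–14 for the East site.
the East site vs the South site: 30–1 for the East site.
the East site vs the Riverside lot: 26–5 for the East site.
the East site beats every other option head-to-head.

the East site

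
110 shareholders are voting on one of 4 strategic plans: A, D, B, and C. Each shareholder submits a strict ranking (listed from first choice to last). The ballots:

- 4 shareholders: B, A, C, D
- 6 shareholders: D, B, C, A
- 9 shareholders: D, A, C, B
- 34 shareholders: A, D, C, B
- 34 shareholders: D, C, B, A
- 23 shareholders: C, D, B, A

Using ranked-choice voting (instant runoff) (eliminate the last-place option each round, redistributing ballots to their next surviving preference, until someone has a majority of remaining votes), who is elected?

Round 1: A 34, D 49, B 4, C 23. Eliminate B.
Round 2: A 38, D 49, C 23. Eliminate C.
Round 3: A 38, D 72. D has a majority.

D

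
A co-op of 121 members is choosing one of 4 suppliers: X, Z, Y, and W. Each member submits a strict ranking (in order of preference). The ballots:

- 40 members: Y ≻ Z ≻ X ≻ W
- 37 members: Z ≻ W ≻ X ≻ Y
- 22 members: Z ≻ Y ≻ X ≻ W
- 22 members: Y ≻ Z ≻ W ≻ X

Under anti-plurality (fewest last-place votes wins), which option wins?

Z

Last-place votes: X 22, Z 0, Y 37, W 62.
Z is ranked last by the fewest voters, so Z wins.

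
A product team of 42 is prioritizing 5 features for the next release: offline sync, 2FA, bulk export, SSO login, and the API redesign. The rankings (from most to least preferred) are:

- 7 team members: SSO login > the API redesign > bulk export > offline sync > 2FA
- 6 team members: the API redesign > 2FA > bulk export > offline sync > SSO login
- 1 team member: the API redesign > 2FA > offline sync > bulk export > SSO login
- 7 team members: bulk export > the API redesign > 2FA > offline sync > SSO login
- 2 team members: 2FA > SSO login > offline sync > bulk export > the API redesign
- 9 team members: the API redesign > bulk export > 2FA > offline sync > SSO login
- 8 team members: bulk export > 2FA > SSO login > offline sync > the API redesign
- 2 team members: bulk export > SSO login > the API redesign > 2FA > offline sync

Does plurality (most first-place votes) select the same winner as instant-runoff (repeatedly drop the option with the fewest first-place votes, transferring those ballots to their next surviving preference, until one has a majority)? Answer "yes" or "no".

Plurality — first-place votes: offline sync 0, 2FA 2, bulk export 17, SSO login 7, the API redesign 16. Winner: bulk export.
Instant-runoff — R1 offline sync 0, 2FA 2, bulk export 17, SSO login 7, the API redesign 16 (offline sync out); R2 2FA 2, bulk export 17, SSO login 7, the API redesign 16 (2FA out); R3 bulk export 17, SSO login 9, the API redesign 16 (SSO login out); R4 bulk export 19, the API redesign 23 (the API redesign winner). Winner: the API redesign.
The two methods disagree.

no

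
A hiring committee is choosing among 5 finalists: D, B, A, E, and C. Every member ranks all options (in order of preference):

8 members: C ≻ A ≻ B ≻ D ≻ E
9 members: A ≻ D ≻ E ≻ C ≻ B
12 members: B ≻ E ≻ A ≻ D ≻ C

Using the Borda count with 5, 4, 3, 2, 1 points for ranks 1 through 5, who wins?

A

D: 8·2 + 9·4 + 12·2 = 76
B: 8·3 + 9·1 + 12·5 = 93
A: 8·4 + 9·5 + 12·3 = 113
E: 8·1 + 9·3 + 12·4 = 83
C: 8·5 + 9·2 + 12·1 = 70
A has the highest Borda score (113).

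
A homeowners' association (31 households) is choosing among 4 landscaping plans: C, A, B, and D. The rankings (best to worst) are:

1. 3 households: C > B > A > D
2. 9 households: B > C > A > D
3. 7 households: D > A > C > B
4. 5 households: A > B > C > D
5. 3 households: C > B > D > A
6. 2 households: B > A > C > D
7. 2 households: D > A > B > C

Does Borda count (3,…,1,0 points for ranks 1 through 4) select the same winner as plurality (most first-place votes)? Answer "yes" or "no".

Borda — scores: C 50, A 49, B 57, D 30. Winner: B.
Plurality — first-place votes: C 6, A 5, B 11, D 9. Winner: B.
The two methods agree.

yes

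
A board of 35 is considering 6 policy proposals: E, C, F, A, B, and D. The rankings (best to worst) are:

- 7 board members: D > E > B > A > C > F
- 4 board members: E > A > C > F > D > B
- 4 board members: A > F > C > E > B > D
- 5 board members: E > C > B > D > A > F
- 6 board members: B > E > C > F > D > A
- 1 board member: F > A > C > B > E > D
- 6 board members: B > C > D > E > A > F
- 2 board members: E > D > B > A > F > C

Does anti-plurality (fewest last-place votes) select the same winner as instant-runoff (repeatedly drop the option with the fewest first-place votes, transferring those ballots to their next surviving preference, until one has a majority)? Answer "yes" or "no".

Anti-plurality — last-place votes: E 0, C 2, F 18, A 6, B 4, D 5. Winner: E.
Instant-runoff — R1 E 11, C 0, F 1, A 4, B 12, D 7 (C out); R2 E 11, F 1, A 4, B 12, D 7 (F out); R3 E 11, A 5, B 12, D 7 (A out); R4 E 15, B 13, D 7 (D out); R5 E 22, B 13 (E winner). Winner: E.
The two methods agree.

yes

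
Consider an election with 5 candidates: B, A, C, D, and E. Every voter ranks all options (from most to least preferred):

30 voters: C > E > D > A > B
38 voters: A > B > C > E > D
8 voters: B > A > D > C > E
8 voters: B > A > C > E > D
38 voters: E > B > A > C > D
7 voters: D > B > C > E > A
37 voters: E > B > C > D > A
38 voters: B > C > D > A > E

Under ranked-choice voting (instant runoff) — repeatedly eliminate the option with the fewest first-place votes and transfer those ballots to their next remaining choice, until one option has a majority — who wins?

E

Round 1: B 54, A 38, C 30, D 7, E 75. Eliminate D.
Round 2: B 61, A 38, C 30, E 75. Eliminate C.
Round 3: B 61, A 38, E 105. E has a majority.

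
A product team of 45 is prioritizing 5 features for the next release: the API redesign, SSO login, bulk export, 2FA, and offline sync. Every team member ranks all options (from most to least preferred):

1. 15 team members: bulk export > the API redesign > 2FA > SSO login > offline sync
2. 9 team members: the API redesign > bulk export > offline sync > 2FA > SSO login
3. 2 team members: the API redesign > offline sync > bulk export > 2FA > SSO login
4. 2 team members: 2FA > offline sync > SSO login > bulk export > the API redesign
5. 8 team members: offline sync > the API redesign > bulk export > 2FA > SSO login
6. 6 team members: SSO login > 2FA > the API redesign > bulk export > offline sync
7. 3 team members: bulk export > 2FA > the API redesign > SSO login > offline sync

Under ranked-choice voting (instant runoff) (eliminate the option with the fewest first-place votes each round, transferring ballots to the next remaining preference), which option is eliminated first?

2FA

Round 1: the API redesign 11, SSO login 6, bulk export 18, 2FA 2, offline sync 8. Eliminate 2FA.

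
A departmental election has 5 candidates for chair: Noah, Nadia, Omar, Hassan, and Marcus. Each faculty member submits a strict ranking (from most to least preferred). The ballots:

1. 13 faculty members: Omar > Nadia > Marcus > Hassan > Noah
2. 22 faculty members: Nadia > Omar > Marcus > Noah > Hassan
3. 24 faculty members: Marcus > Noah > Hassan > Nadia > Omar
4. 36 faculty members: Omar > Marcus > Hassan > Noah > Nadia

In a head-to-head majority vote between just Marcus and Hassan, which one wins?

Voters preferring Marcus to Hassan: 95; preferring Hassan to Marcus: 0.
Marcus wins the head-to-head.

Marcus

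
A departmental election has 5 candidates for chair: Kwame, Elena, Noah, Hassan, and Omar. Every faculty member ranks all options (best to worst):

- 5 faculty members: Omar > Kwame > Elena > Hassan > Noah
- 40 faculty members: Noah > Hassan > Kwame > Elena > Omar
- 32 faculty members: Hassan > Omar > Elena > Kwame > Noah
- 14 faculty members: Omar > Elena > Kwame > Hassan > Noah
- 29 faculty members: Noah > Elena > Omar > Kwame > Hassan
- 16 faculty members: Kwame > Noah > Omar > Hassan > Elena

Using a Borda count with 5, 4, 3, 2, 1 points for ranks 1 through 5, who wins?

Kwame: 5·4 + 40·3 + 32·2 + 14·3 + 29·2 + 16·5 = 384
Elena: 5·3 + 40·2 + 32·3 + 14·4 + 29·4 + 16·1 = 379
Noah: 5·1 + 40·5 + 32·1 + 14·1 + 29·5 + 16·4 = 460
Hassan: 5·2 + 40·4 + 32·5 + 14·2 + 29·1 + 16·2 = 419
Omar: 5·5 + 40·1 + 32·4 + 14·5 + 29·3 + 16·3 = 398
Noah has the highest Borda score (460).

Noah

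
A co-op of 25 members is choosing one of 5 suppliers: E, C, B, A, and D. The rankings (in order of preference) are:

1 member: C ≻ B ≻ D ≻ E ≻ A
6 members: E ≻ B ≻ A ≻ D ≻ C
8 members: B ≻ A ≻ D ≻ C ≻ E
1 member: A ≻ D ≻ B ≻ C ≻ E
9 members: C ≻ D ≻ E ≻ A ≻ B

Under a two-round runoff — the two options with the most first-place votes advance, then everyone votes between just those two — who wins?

Round 1 first-place votes: E 6, C 10, B 8, A 1, D 0.
C and B advance.
Runoff: C is preferred to B by 10 voters; B by 15.
B wins the runoff.

B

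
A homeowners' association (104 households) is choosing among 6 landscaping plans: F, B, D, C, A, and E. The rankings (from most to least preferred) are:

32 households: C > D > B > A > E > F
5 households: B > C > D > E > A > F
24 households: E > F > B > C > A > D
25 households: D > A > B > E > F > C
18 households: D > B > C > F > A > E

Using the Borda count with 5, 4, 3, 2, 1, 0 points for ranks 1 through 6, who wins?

F: 32·0 + 5·0 + 24·4 + 25·1 + 18·2 = 157
B: 32·3 + 5·5 + 24·3 + 25·3 + 18·4 = 340
D: 32·4 + 5·3 + 24·0 + 25·5 + 18·5 = 358
C: 32·5 + 5·4 + 24·2 + 25·0 + 18·3 = 282
A: 32·2 + 5·1 + 24·1 + 25·4 + 18·1 = 211
E: 32·1 + 5·2 + 24·5 + 25·2 + 18·0 = 212
D has the highest Borda score (358).

D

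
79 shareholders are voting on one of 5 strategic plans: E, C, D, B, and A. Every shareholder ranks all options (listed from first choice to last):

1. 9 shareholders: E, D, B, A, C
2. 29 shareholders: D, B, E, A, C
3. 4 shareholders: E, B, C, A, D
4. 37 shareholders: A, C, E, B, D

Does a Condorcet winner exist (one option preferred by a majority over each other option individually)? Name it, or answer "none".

E vs C: 42–37 for E.
E vs D: 50–29 for E.
E vs B: 50–29 for E.
E vs A: 42–37 for E.
E beats every other option head-to-head.

E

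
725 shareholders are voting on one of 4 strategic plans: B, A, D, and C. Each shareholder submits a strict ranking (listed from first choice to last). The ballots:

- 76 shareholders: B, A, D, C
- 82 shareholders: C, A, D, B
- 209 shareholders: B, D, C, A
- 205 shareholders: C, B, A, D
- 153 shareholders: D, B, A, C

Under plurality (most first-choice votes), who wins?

First-place votes: B 285, A 0, D 153, C 287.
C has the most first-place votes.

C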